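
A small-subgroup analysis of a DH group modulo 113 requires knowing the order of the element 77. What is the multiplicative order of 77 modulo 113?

ord(77) | φ(113) = 113 − 1 = 112 = 2^4 · 7.
Divisors of 112: 1, 2, 4, 7, 8, 14, 16, 28, 56, 112.
Check 77^d mod 113 for each divisor in increasing order:
77^1 ≡ 77 (mod 113)
77^2 ≡ 53 (mod 113)
77^4 ≡ 97 (mod 113)
77^7 ≡ 18 (mod 113)
77^8 ≡ 30 (mod 113)
77^14 ≡ 98 (mod 113)
77^16 ≡ 109 (mod 113)
77^28 ≡ 112 (mod 113)
77^56 ≡ 1 (mod 113) ✓
So ord_113(77) = 56.

56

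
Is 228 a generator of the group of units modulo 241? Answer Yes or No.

Yes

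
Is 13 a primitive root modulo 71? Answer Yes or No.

Yes

φ(71) = 71 − 1 = 70 = 2 · 5 · 7.
Test 13^(70/q) mod 71 for each prime factor q of 70:
13^35 ≡ 70 (mod 71)  [q = 2: ≢ 1 ✓]
13^14 ≡ 25 (mod 71)  [q = 5: ≢ 1 ✓]
13^10 ≡ 20 (mod 71)  [q = 7: ≢ 1 ✓]
None equal 1, so ord_71(13) = 70: 13 is a primitive root.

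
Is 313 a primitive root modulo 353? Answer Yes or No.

φ(353) = 353 − 1 = 352 = 2^5 · 11.
313 is a primitive root mod 353 iff 313^(φ(353)/q) ≢ 1 for every prime q | φ(353), i.e. q ∈ {2, 11}.
313^176 ≡ 352 (mod 353)  [q = 2: ≢ 1 ✓]
313^32 ≡ 187 (mod 353)  [q = 11: ≢ 1 ✓]
Every test exponent gives a nontrivial residue, hence 313 generates the full group.

Yes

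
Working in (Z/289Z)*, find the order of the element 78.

272

Since 78 ∈ (Z/289Z)^×, its order divides φ(289) = φ(17^2) = 17·(17−1) = 272 = 2^4 · 17.
Divisors of 272: 1, 2, 4, 8, 16, 17, 34, 68, 136, 272.
Check 78^d mod 289 for each divisor in increasing order:
78^1 ≡ 78
78^2 ≡ 15
78^4 ≡ 225
78^8 ≡ 50
78^16 ≡ 188
78^17 ≡ 214
78^34 ≡ 134
78^68 ≡ 38
78^136 ≡ 288
78^272 ≡ 1
Therefore the multiplicative order of 78 modulo 289 is 272.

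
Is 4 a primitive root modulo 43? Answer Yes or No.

φ(43) = 43 − 1 = 42 = 2 · 3 · 7.
It suffices to check that the order of 4 is not a proper divisor of 42: compute 4^(42/q) for q ∈ {2, 3, 7}.
4^21 ≡ 1 (mod 43)  [q = 2: ≡ 1 ✗]
4^14 ≡ 1 (mod 43)  [q = 3: ≡ 1 ✗]
4^6 ≡ 11 (mod 43)  [q = 7: ≢ 1 ✓]
4^21 ≡ 1 shows ord(4) | 21, strictly less than φ(43); not a primitive root.

No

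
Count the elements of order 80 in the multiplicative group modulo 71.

φ(71) = 71 − 1 = 70 = 2 · 5 · 7.
Since (Z/71Z)^× is cyclic of order 70, the number of elements of order d is φ(d) when d | 70 and 0 otherwise.
Here 70 is not a multiple of 80, so there are no elements of order 80.

0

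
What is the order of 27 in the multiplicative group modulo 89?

The order of 27 must divide φ(89) = 89 − 1 = 88 = 2^3 · 11.
Divisors of 88: 1, 2, 4, 8, 11, 22, 44, 88.
Evaluate successive powers at the divisors of 88:
27^1 ≡ 27
27^2 ≡ 17
27^4 ≡ 22
27^8 ≡ 39
27^11 ≡ 12
27^22 ≡ 55
27^44 ≡ 88
27^88 ≡ 1
Hence ord(27) = 88.

88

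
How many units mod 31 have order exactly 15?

φ(31) = 31 − 1 = 30 = 2 · 3 · 5.
Since (Z/31Z)^× is cyclic of order 30, the number of elements of order d is φ(d) when d | 30 and 0 otherwise.
15 = 3 · 5 divides 30, and φ(15) = 8.

8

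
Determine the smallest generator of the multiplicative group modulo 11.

φ(11) = 11 − 1 = 10 = 2 · 5.
g is a primitive root iff g^(10/q) ≢ 1 (mod 11) for each prime q ∈ {2, 5}.
g = 2: 2^5 ≡ 10; 2^2 ≡ 4 — none is 1, so 2 is a primitive root.
The smallest primitive root modulo 11 is 2.

2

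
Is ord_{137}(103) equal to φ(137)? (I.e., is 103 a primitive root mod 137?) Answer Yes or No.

No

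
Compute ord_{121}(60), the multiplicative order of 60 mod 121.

By Lagrange's theorem, ord_121(60) divides φ(121) = φ(11^2) = 11·(11−1) = 110 = 2 · 5 · 11.
Divisors of 110: 1, 2, 5, 10, 11, 22, 55, 110.
Compute 60^d (mod 121) for the divisors d until we hit 1:
60^1 ≡ 60 (mod 121)
60^2 ≡ 91 (mod 121)
60^5 ≡ 34 (mod 121)
60^10 ≡ 67 (mod 121)
60^11 ≡ 27 (mod 121)
60^22 ≡ 3 (mod 121)
60^55 ≡ 1 (mod 121) ✓
Therefore the multiplicative order of 60 modulo 121 is 55.

55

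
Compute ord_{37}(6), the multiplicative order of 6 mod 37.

ord(6) | φ(37) = 37 − 1 = 36 = 2^2 · 3^2.
Divisors of 36: 1, 2, 3, 4, 6, 9, 12, 18, 36.
Evaluate successive powers at the divisors of 36:
6^1 ≡ 6 (mod 37)
6^2 ≡ 36 (mod 37)
6^3 ≡ 31 (mod 37)
6^4 ≡ 1 (mod 37) ✓
The smallest such exponent is 4, so the order of 6 is 4.

4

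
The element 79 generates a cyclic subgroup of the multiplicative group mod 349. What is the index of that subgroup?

Since 79 ∈ (Z/349Z)^×, its order divides φ(349) = 349 − 1 = 348 = 2^2 · 3 · 29.
Divisors of 348: 1, 2, 3, 4, 6, 12, 29, 58, 87, 116, 174, 348.
Test each divisor d:
79^1 ≡ 79 (mod 349)
79^2 ≡ 308 (mod 349)
79^3 ≡ 251 (mod 349)
79^4 ≡ 285 (mod 349)
79^6 ≡ 181 (mod 349)
79^12 ≡ 304 (mod 349)
79^29 ≡ 213 (mod 349)
79^58 ≡ 348 (mod 349)
79^87 ≡ 136 (mod 349)
79^116 ≡ 1 (mod 349) ✓
Thus |⟨79⟩| = ord(79) = 116.
[(Z/349Z)^× : ⟨79⟩] = 348/116 = 3.

3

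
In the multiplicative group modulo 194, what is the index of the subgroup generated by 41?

ord(41) | φ(194) = φ(2)·φ(97) = 1·96 = 96 = 2^5 · 3.
Divisors of 96: 1, 2, 3, 4, 6, 8, 12, 16, 24, 32, 48, 96.
Check 41^d mod 194 for each divisor in increasing order:
41^1 ≡ 41 (mod 194)
41^2 ≡ 129 (mod 194)
41^3 ≡ 51 (mod 194)
41^4 ≡ 151 (mod 194)
41^6 ≡ 79 (mod 194)
41^8 ≡ 103 (mod 194)
41^12 ≡ 33 (mod 194)
41^16 ≡ 133 (mod 194)
41^24 ≡ 119 (mod 194)
41^32 ≡ 35 (mod 194)
41^48 ≡ 193 (mod 194)
41^96 ≡ 1 (mod 194) ✓
The order of 41 is 96, so the subgroup it generates has 96 elements.
[(Z/194Z)^× : ⟨41⟩] = 96/96 = 1.

1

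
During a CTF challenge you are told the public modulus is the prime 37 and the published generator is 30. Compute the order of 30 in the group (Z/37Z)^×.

The order of 30 must divide φ(37) = 37 − 1 = 36 = 2^2 · 3^2.
Divisors of 36: 1, 2, 3, 4, 6, 9, 12, 18, 36.
Test each divisor d:
30^1 ≡ 30 (mod 37)
30^2 ≡ 12 (mod 37)
30^3 ≡ 27 (mod 37)
30^4 ≡ 33 (mod 37)
30^6 ≡ 26 (mod 37)
30^9 ≡ 36 (mod 37)
30^12 ≡ 10 (mod 37)
30^18 ≡ 1 (mod 37) ✓
Hence ord(30) = 18.

18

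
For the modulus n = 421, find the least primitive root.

2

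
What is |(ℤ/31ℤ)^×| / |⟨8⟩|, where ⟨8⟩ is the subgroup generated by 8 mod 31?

6

ord(8) | φ(31) = 31 − 1 = 30 = 2 · 3 · 5.
Divisors of 30: 1, 2, 3, 5, 6, 10, 15, 30.
Test each divisor d:
8^1 ≡ 8 (mod 31)
8^2 ≡ 2 (mod 31)
8^3 ≡ 16 (mod 31)
8^5 ≡ 1 (mod 31) ✓
Thus |⟨8⟩| = ord(8) = 5.
Index = |(Z/31Z)^×| / |⟨8⟩| = 30 / 5 = 6.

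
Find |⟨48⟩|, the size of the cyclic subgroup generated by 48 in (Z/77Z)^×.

10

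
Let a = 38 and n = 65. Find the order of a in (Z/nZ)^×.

4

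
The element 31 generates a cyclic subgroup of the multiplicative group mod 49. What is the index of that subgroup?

7

The order of 31 must divide φ(49) = φ(7^2) = 7·(7−1) = 42 = 2 · 3 · 7.
Divisors of 42: 1, 2, 3, 6, 7, 14, 21, 42.
Compute 31^d (mod 49) for the divisors d until we hit 1:
31^1 ≡ 31 (mod 49)
31^2 ≡ 30 (mod 49)
31^3 ≡ 48 (mod 49)
31^6 ≡ 1 (mod 49) ✓
So ord_49(31) = 6, hence |⟨31⟩| = 6.
Index = |(Z/49Z)^×| / |⟨31⟩| = 42 / 6 = 7.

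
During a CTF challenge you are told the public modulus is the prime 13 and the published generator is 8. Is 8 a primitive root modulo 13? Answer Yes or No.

No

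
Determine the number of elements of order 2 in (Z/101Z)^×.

φ(101) = 101 − 1 = 100 = 2^2 · 5^2.
(Z/101Z)^× is cyclic (|G| = 100); a cyclic group of order m has exactly φ(d) elements of each order d | m, and none otherwise.
2 | 100, and φ(2) = 2 − 1 = 1.

1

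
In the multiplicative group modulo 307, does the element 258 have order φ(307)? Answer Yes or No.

Yes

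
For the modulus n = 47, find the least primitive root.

5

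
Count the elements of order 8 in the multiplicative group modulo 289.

4

φ(289) = φ(17^2) = 17·(17−1) = 272 = 2^4 · 17.
(Z/289Z)^× is cyclic (|G| = 272); a cyclic group of order m has exactly φ(d) elements of each order d | m, and none otherwise.
8 = 2^3 divides 272, and φ(8) = 4.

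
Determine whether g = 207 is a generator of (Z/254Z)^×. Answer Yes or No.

φ(254) = φ(2)·φ(127) = 1·126 = 126 = 2 · 3^2 · 7.
Test 207^(126/q) mod 254 for each prime factor q of 126:
207^63 ≡ 253 (mod 254)  [q = 2: ≢ 1 ✓]
207^42 ≡ 1 (mod 254)  [q = 3: ≡ 1 ✗]
207^18 ≡ 129 (mod 254)  [q = 7: ≢ 1 ✓]
Since 207^42 ≡ 1, the order of 207 divides 42 < 126, so 207 is not a primitive root.

No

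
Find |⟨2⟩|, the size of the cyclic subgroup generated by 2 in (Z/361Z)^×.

342

The order of 2 must divide φ(361) = φ(19^2) = 19·(19−1) = 342 = 2 · 3^2 · 19.
Divisors of 342: 1, 2, 3, 6, 9, 18, 19, 38, 57, 114, 171, 342.
Compute 2^d (mod 361) for the divisors d until we hit 1:
2^1 ≡ 2
2^2 ≡ 4
2^3 ≡ 8
2^6 ≡ 64
2^9 ≡ 151
2^18 ≡ 58
2^19 ≡ 116
2^38 ≡ 99
2^57 ≡ 293
2^114 ≡ 292
2^171 ≡ 360
2^342 ≡ 1
The smallest such exponent is 342, so the order of 2 is 342.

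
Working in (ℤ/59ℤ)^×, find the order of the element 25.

29

ord(25) | φ(59) = 59 − 1 = 58 = 2 · 29.
Divisors of 58: 1, 2, 29, 58.
Check 25^d mod 59 for each divisor in increasing order:
25^1 ≡ 25 (mod 59)
25^2 ≡ 35 (mod 59)
25^29 ≡ 1 (mod 59) ✓
Therefore the multiplicative order of 25 modulo 59 is 29.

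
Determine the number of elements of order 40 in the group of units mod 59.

0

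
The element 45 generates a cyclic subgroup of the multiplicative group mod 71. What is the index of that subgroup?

The order of 45 must divide φ(71) = 71 − 1 = 70 = 2 · 5 · 7.
Divisors of 70: 1, 2, 5, 7, 10, 14, 35, 70.
Evaluate successive powers at the divisors of 70:
45^1 ≡ 45 (mod 71)
45^2 ≡ 37 (mod 71)
45^5 ≡ 48 (mod 71)
45^7 ≡ 1 (mod 71) ✓
Thus |⟨45⟩| = ord(45) = 7.
The index is φ(71) / ord(45) = 70 / 7 = 10.

10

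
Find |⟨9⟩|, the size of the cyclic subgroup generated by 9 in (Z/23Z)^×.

11

Since 9 ∈ (Z/23Z)^×, its order divides φ(23) = 23 − 1 = 22 = 2 · 11.
Divisors of 22: 1, 2, 11, 22.
Check 9^d mod 23 for each divisor in increasing order:
9^1 ≡ 9 (mod 23)
9^2 ≡ 12 (mod 23)
9^11 ≡ 1 (mod 23) ✓
The smallest such exponent is 11, so the order of 9 is 11.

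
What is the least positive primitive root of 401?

3

φ(401) = 401 − 1 = 400 = 2^4 · 5^2.
Test candidates g = 2, 3, … against the prime factors q ∈ {2, 5} of φ(401): g is a generator iff g^(400/q) ≢ 1 for every such q.
g = 2: 2^200 ≡ 1 — hits 1, so not a primitive root.
g = 3: 3^200 ≡ 400; 3^80 ≡ 72 — none is 1, so 3 is a primitive root.
So 3 is the smallest generator of (Z/401Z)^×.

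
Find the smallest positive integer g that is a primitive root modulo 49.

3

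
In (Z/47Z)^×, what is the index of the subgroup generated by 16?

By Lagrange's theorem, ord_47(16) divides φ(47) = 47 − 1 = 46 = 2 · 23.
Divisors of 46: 1, 2, 23, 46.
Compute 16^d (mod 47) for the divisors d until we hit 1:
16^1 ≡ 16 (mod 47)
16^2 ≡ 21 (mod 47)
16^23 ≡ 1 (mod 47) ✓
Thus |⟨16⟩| = ord(16) = 23.
Index = |(Z/47Z)^×| / |⟨16⟩| = 46 / 23 = 2.

2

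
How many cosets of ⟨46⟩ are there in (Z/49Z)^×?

2

Since 46 ∈ (Z/49Z)^×, its order divides φ(49) = φ(7^2) = 7·(7−1) = 42 = 2 · 3 · 7.
Divisors of 42: 1, 2, 3, 6, 7, 14, 21, 42.
Check 46^d mod 49 for each divisor in increasing order:
46^1 ≡ 46
46^2 ≡ 9
46^3 ≡ 22
46^6 ≡ 43
46^7 ≡ 18
46^14 ≡ 30
46^21 ≡ 1
Thus |⟨46⟩| = ord(46) = 21.
Index = |(Z/49Z)^×| / |⟨46⟩| = 42 / 21 = 2.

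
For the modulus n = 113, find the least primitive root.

3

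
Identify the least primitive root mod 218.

φ(218) = φ(2)·φ(109) = 1·108 = 108 = 2^2 · 3^3.
g is a primitive root iff g^(108/q) ≢ 1 (mod 218) for each prime q ∈ {2, 3}.
g = 2: gcd(2, 218) = 2 > 1, not a unit — skip.
g = 3: 3^54 ≡ 1 — hits 1, so not a primitive root.
g = 4: gcd(4, 218) = 2 > 1, not a unit — skip.
g = 5: 5^54 ≡ 1 — hits 1, so not a primitive root.
g = 6: gcd(6, 218) = 2 > 1, not a unit — skip.
g = 7: 7^54 ≡ 1 — hits 1, so not a primitive root.
g = 8: gcd(8, 218) = 2 > 1, not a unit — skip.
g = 9: 9^54 ≡ 1 — hits 1, so not a primitive root.
g = 10: gcd(10, 218) = 2 > 1, not a unit — skip.
g = 11: 11^54 ≡ 217; 11^36 ≡ 45 — none is 1, so 11 is a primitive root.
So 11 is the smallest generator of (Z/218Z)^×.

11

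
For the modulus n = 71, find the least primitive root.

φ(71) = 71 − 1 = 70 = 2 · 5 · 7.
Test candidates g = 2, 3, … against the prime factors q ∈ {2, 5, 7} of φ(71): g is a generator iff g^(70/q) ≢ 1 for every such q.
g = 2: 2^35 ≡ 1 — hits 1, so not a primitive root.
g = 3: 3^35 ≡ 1 — hits 1, so not a primitive root.
g = 4: 4^35 ≡ 1 — hits 1, so not a primitive root.
g = 5: 5^35 ≡ 1 — hits 1, so not a primitive root.
g = 6: 6^35 ≡ 1 — hits 1, so not a primitive root.
g = 7: 7^35 ≡ 70; 7^14 ≡ 54; 7^10 ≡ 45 — none is 1, so 7 is a primitive root.
The smallest primitive root modulo 71 is 7.

7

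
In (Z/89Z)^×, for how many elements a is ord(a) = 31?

0

φ(89) = 89 − 1 = 88 = 2^3 · 11.
In a cyclic group of order 88, there are φ(d) elements of order d for each divisor d of 88, and zero for non-divisors.
Since 31 ∤ 88, the count is 0.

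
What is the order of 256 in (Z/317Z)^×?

Since 256 ∈ (Z/317Z)^×, its order divides φ(317) = 317 − 1 = 316 = 2^2 · 79.
Divisors of 316: 1, 2, 4, 79, 158, 316.
Evaluate successive powers at the divisors of 316:
256^1 ≡ 256
256^2 ≡ 234
256^4 ≡ 232
256^79 ≡ 1
The smallest such exponent is 79, so the order of 256 is 79.

79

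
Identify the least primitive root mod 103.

5

φ(103) = 103 − 1 = 102 = 2 · 3 · 17.
Test candidates g = 2, 3, … against the prime factors q ∈ {2, 3, 17} of φ(103): g is a generator iff g^(102/q) ≢ 1 for every such q.
g = 2: 2^51 ≡ 1 — hits 1, so not a primitive root.
g = 3: 3^51 ≡ 102; 3^34 ≡ 1 — hits 1, so not a primitive root.
g = 4: 4^51 ≡ 1 — hits 1, so not a primitive root.
g = 5: 5^51 ≡ 102; 5^34 ≡ 56; 5^6 ≡ 72 — none is 1, so 5 is a primitive root.
Hence the least primitive root of 103 is 5.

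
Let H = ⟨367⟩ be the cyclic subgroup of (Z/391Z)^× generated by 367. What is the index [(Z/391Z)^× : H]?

The order of 367 must divide φ(391) = φ(17·23) = (17−1)·(23−1) = 16·22 = 352 = 2^5 · 11.
Divisors of 352: 1, 2, 4, 8, 11, 16, 22, 32, 44, 88, 176, 352.
Test each divisor d:
367^1 ≡ 367
367^2 ≡ 185
367^4 ≡ 208
367^8 ≡ 254
367^11 ≡ 275
367^16 ≡ 1
Thus |⟨367⟩| = ord(367) = 16.
Index = |(Z/391Z)^×| / |⟨367⟩| = 352 / 16 = 22.

22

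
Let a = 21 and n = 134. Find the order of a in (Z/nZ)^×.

The order of 21 must divide φ(134) = φ(2)·φ(67) = 1·66 = 66 = 2 · 3 · 11.
Divisors of 66: 1, 2, 3, 6, 11, 22, 33, 66.
Evaluate successive powers at the divisors of 66:
21^1 ≡ 21 (mod 134)
21^2 ≡ 39 (mod 134)
21^3 ≡ 15 (mod 134)
21^6 ≡ 91 (mod 134)
21^11 ≡ 37 (mod 134)
21^22 ≡ 29 (mod 134)
21^33 ≡ 1 (mod 134) ✓
The smallest such exponent is 33, so the order of 21 is 33.

33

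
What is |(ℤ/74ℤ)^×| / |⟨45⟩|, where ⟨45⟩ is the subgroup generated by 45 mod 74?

3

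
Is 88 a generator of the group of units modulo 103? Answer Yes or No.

φ(103) = 103 − 1 = 102 = 2 · 3 · 17.
It suffices to check that the order of 88 is not a proper divisor of 102: compute 88^(102/q) for q ∈ {2, 3, 17}.
88^51 ≡ 102 (mod 103)  [q = 2: ≢ 1 ✓]
88^34 ≡ 56 (mod 103)  [q = 3: ≢ 1 ✓]
88^6 ≡ 61 (mod 103)  [q = 17: ≢ 1 ✓]
None equal 1, so ord_103(88) = 102: 88 is a primitive root.

Yes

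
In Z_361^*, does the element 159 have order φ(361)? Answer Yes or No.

φ(361) = φ(19^2) = 19·(19−1) = 342 = 2 · 3^2 · 19.
159 is a primitive root mod 361 iff 159^(φ(361)/q) ≢ 1 for every prime q | φ(361), i.e. q ∈ {2, 3, 19}.
159^171 ≡ 1 (mod 361)  [q = 2: ≡ 1 ✗]
159^114 ≡ 1 (mod 361)  [q = 3: ≡ 1 ✗]
159^18 ≡ 20 (mod 361)  [q = 19: ≢ 1 ✓]
159^171 ≡ 1 shows ord(159) | 171, strictly less than φ(361); not a primitive root.

No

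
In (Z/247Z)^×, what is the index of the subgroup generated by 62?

12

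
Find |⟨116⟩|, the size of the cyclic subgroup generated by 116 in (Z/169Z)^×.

26

The order of 116 must divide φ(169) = φ(13^2) = 13·(13−1) = 156 = 2^2 · 3 · 13.
Divisors of 156: 1, 2, 3, 4, 6, 12, 13, 26, 39, 52, 78, 156.
Compute 116^d (mod 169) for the divisors d until we hit 1:
116^1 ≡ 116 (mod 169)
116^2 ≡ 105 (mod 169)
116^3 ≡ 12 (mod 169)
116^4 ≡ 40 (mod 169)
116^6 ≡ 144 (mod 169)
116^12 ≡ 118 (mod 169)
116^13 ≡ 168 (mod 169)
116^26 ≡ 1 (mod 169) ✓
So ord_169(116) = 26.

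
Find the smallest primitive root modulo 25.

2

φ(25) = φ(5^2) = 5·(5−1) = 20 = 2^2 · 5.
g is a primitive root iff g^(20/q) ≢ 1 (mod 25) for each prime q ∈ {2, 5}.
g = 2: 2^10 ≡ 24; 2^4 ≡ 16 — none is 1, so 2 is a primitive root.
So 2 is the smallest generator of (Z/25Z)^×.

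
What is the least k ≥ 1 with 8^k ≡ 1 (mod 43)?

The order of 8 must divide φ(43) = 43 − 1 = 42 = 2 · 3 · 7.
Divisors of 42: 1, 2, 3, 6, 7, 14, 21, 42.
Compute 8^d (mod 43) for the divisors d until we hit 1:
8^1 ≡ 8 (mod 43)
8^2 ≡ 21 (mod 43)
8^3 ≡ 39 (mod 43)
8^6 ≡ 16 (mod 43)
8^7 ≡ 42 (mod 43)
8^14 ≡ 1 (mod 43) ✓
Hence ord(8) = 14.

14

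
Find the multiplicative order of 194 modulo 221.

16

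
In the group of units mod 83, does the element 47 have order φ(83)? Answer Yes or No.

Yes

φ(83) = 83 − 1 = 82 = 2 · 41.
Test 47^(82/q) mod 83 for each prime factor q of 82:
47^41 ≡ 82 (mod 83)  [q = 2: ≢ 1 ✓]
47^2 ≡ 51 (mod 83)  [q = 41: ≢ 1 ✓]
All checks pass, so 47 has order 82 and is a primitive root modulo 83.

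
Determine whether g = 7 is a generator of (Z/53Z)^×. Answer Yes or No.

φ(53) = 53 − 1 = 52 = 2^2 · 13.
Test 7^(52/q) mod 53 for each prime factor q of 52:
7^26 ≡ 1 (mod 53)  [q = 2: ≡ 1 ✗]
7^4 ≡ 16 (mod 53)  [q = 13: ≢ 1 ✓]
Since 7^26 ≡ 1, the order of 7 divides 26 < 52, so 7 is not a primitive root.

No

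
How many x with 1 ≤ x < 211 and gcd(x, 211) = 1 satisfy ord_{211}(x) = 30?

φ(211) = 211 − 1 = 210 = 2 · 3 · 5 · 7.
In a cyclic group of order 210, there are φ(d) elements of order d for each divisor d of 210, and zero for non-divisors.
30 = 2 · 3 · 5 divides 210, and φ(30) = 8.

8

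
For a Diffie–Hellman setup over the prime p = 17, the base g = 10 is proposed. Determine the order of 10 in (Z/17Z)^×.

16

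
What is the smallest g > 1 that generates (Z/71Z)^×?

7

φ(71) = 71 − 1 = 70 = 2 · 5 · 7.
Test candidates g = 2, 3, … against the prime factors q ∈ {2, 5, 7} of φ(71): g is a generator iff g^(70/q) ≢ 1 for every such q.
g = 2: 2^35 ≡ 1 — hits 1, so not a primitive root.
g = 3: 3^35 ≡ 1 — hits 1, so not a primitive root.
g = 4: 4^35 ≡ 1 — hits 1, so not a primitive root.
g = 5: 5^35 ≡ 1 — hits 1, so not a primitive root.
g = 6: 6^35 ≡ 1 — hits 1, so not a primitive root.
g = 7: 7^35 ≡ 70; 7^14 ≡ 54; 7^10 ≡ 45 — none is 1, so 7 is a primitive root.
Hence the least primitive root of 71 is 7.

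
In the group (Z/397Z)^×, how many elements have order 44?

20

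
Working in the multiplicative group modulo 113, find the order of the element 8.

28

By Lagrange's theorem, ord_113(8) divides φ(113) = 113 − 1 = 112 = 2^4 · 7.
Divisors of 112: 1, 2, 4, 7, 8, 14, 16, 28, 56, 112.
Compute 8^d (mod 113) for the divisors d until we hit 1:
8^1 ≡ 8 (mod 113)
8^2 ≡ 64 (mod 113)
8^4 ≡ 28 (mod 113)
8^7 ≡ 98 (mod 113)
8^8 ≡ 106 (mod 113)
8^14 ≡ 112 (mod 113)
8^16 ≡ 49 (mod 113)
8^28 ≡ 1 (mod 113) ✓
The smallest such exponent is 28, so the order of 8 is 28.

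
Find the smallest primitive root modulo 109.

6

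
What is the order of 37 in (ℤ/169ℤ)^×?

156

The order of 37 must divide φ(169) = φ(13^2) = 13·(13−1) = 156 = 2^2 · 3 · 13.
Divisors of 156: 1, 2, 3, 4, 6, 12, 13, 26, 39, 52, 78, 156.
Compute 37^d (mod 169) for the divisors d until we hit 1:
37^1 ≡ 37
37^2 ≡ 17
37^3 ≡ 122
37^4 ≡ 120
37^6 ≡ 12
37^12 ≡ 144
37^13 ≡ 89
37^26 ≡ 147
37^39 ≡ 70
37^52 ≡ 146
37^78 ≡ 168
37^156 ≡ 1
Hence ord(37) = 156.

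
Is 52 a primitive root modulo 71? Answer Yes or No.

φ(71) = 71 − 1 = 70 = 2 · 5 · 7.
Test 52^(70/q) mod 71 for each prime factor q of 70:
52^35 ≡ 70 (mod 71)  [q = 2: ≢ 1 ✓]
52^14 ≡ 54 (mod 71)  [q = 5: ≢ 1 ✓]
52^10 ≡ 37 (mod 71)  [q = 7: ≢ 1 ✓]
None equal 1, so ord_71(52) = 70: 52 is a primitive root.

Yes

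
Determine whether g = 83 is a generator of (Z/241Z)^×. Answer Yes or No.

No

φ(241) = 241 − 1 = 240 = 2^4 · 3 · 5.
It suffices to check that the order of 83 is not a proper divisor of 240: compute 83^(240/q) for q ∈ {2, 3, 5}.
83^120 ≡ 1 (mod 241)  [q = 2: ≡ 1 ✗]
83^80 ≡ 15 (mod 241)  [q = 3: ≢ 1 ✓]
83^48 ≡ 205 (mod 241)  [q = 5: ≢ 1 ✓]
83^120 ≡ 1 shows ord(83) | 120, strictly less than φ(241); not a primitive root.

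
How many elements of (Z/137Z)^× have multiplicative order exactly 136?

64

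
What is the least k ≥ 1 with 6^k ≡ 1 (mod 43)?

By Lagrange's theorem, ord_43(6) divides φ(43) = 43 − 1 = 42 = 2 · 3 · 7.
Divisors of 42: 1, 2, 3, 6, 7, 14, 21, 42.
Compute 6^d (mod 43) for the divisors d until we hit 1:
6^1 ≡ 6
6^2 ≡ 36
6^3 ≡ 1
The smallest such exponent is 3, so the order of 6 is 3.

3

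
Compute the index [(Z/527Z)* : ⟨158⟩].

2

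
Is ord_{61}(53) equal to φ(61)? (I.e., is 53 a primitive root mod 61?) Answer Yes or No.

φ(61) = 61 − 1 = 60 = 2^2 · 3 · 5.
An element g generates (Z/61Z)^× iff g^(60/q) ≢ 1 (mod 61) for each prime q ∈ {2, 3, 5}.
53^30 ≡ 60 (mod 61)  [q = 2: ≢ 1 ✓]
53^20 ≡ 1 (mod 61)  [q = 3: ≡ 1 ✗]
53^12 ≡ 58 (mod 61)  [q = 5: ≢ 1 ✓]
The check at q = 3 fails, so 53 generates a proper subgroup.

No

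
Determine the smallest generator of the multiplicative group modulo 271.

φ(271) = 271 − 1 = 270 = 2 · 3^3 · 5.
Test candidates g = 2, 3, … against the prime factors q ∈ {2, 3, 5} of φ(271): g is a generator iff g^(270/q) ≢ 1 for every such q.
g = 2: 2^135 ≡ 1 — hits 1, so not a primitive root.
g = 3: 3^135 ≡ 270; 3^90 ≡ 1 — hits 1, so not a primitive root.
g = 4: 4^135 ≡ 1 — hits 1, so not a primitive root.
g = 5: 5^135 ≡ 1 — hits 1, so not a primitive root.
g = 6: 6^135 ≡ 270; 6^90 ≡ 242; 6^54 ≡ 10 — none is 1, so 6 is a primitive root.
The smallest primitive root modulo 271 is 6.

6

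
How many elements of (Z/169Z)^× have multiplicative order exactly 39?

24

φ(169) = φ(13^2) = 13·(13−1) = 156 = 2^2 · 3 · 13.
Since (Z/169Z)^× is cyclic of order 156, the number of elements of order d is φ(d) when d | 156 and 0 otherwise.
39 = 3 · 13 divides 156, and φ(39) = 24.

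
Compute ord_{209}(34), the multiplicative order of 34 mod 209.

18

The order of 34 must divide φ(209) = φ(11·19) = (11−1)·(19−1) = 10·18 = 180 = 2^2 · 3^2 · 5.
Divisors of 180: 1, 2, 3, 4, 5, 6, 9, 10, 12, 15, 18, 20, 30, 36, 45, 60, 90, 180.
Test each divisor d:
34^1 ≡ 34
34^2 ≡ 111
34^3 ≡ 12
34^4 ≡ 199
34^5 ≡ 78
34^6 ≡ 144
34^9 ≡ 56
34^10 ≡ 23
34^12 ≡ 45
34^15 ≡ 122
34^18 ≡ 1
Therefore the multiplicative order of 34 modulo 209 is 18.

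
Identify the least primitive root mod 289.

φ(289) = φ(17^2) = 17·(17−1) = 272 = 2^4 · 17.
g is a primitive root iff g^(272/q) ≢ 1 (mod 289) for each prime q ∈ {2, 17}.
g = 2: 2^136 ≡ 1 — hits 1, so not a primitive root.
g = 3: 3^136 ≡ 288; 3^16 ≡ 171 — none is 1, so 3 is a primitive root.
So 3 is the smallest generator of (Z/289Z)^×.

3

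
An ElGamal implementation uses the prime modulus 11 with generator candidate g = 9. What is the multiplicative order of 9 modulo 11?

5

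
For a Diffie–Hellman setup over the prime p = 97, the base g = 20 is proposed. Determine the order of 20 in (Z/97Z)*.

32

ord(20) | φ(97) = 97 − 1 = 96 = 2^5 · 3.
Divisors of 96: 1, 2, 3, 4, 6, 8, 12, 16, 24, 32, 48, 96.
Evaluate successive powers at the divisors of 96:
20^1 ≡ 20 (mod 97)
20^2 ≡ 12 (mod 97)
20^3 ≡ 46 (mod 97)
20^4 ≡ 47 (mod 97)
20^6 ≡ 79 (mod 97)
20^8 ≡ 75 (mod 97)
20^12 ≡ 33 (mod 97)
20^16 ≡ 96 (mod 97)
20^24 ≡ 22 (mod 97)
20^32 ≡ 1 (mod 97) ✓
The smallest such exponent is 32, so the order of 20 is 32.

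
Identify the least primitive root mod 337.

10

φ(337) = 337 − 1 = 336 = 2^4 · 3 · 7.
g is a primitive root iff g^(336/q) ≢ 1 (mod 337) for each prime q ∈ {2, 3, 7}.
g = 2: 2^168 ≡ 1 — hits 1, so not a primitive root.
g = 3: 3^168 ≡ 1 — hits 1, so not a primitive root.
g = 4: 4^168 ≡ 1 — hits 1, so not a primitive root.
g = 5: 5^168 ≡ 336; 5^112 ≡ 1 — hits 1, so not a primitive root.
g = 6: 6^168 ≡ 1 — hits 1, so not a primitive root.
g = 7: 7^168 ≡ 1 — hits 1, so not a primitive root.
g = 8: 8^168 ≡ 1 — hits 1, so not a primitive root.
g = 9: 9^168 ≡ 1 — hits 1, so not a primitive root.
g = 10: 10^168 ≡ 336; 10^112 ≡ 128; 10^48 ≡ 175 — none is 1, so 10 is a primitive root.
So 10 is the smallest generator of (Z/337Z)^×.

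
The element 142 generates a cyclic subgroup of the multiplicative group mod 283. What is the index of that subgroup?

3

ord(142) | φ(283) = 283 − 1 = 282 = 2 · 3 · 47.
Divisors of 282: 1, 2, 3, 6, 47, 94, 141, 282.
Check 142^d mod 283 for each divisor in increasing order:
142^1 ≡ 142 (mod 283)
142^2 ≡ 71 (mod 283)
142^3 ≡ 177 (mod 283)
142^6 ≡ 199 (mod 283)
142^47 ≡ 282 (mod 283)
142^94 ≡ 1 (mod 283) ✓
So ord_283(142) = 94, hence |⟨142⟩| = 94.
The index is φ(283) / ord(142) = 282 / 94 = 3.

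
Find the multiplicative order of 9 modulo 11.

5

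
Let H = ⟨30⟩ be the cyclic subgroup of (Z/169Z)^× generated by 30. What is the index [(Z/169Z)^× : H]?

2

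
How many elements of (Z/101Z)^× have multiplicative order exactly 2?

φ(101) = 101 − 1 = 100 = 2^2 · 5^2.
In a cyclic group of order 100, there are φ(d) elements of order d for each divisor d of 100, and zero for non-divisors.
2 | 100, and φ(2) = 2 − 1 = 1.

1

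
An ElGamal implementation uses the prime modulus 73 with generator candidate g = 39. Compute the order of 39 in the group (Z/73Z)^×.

72

Since 39 ∈ (Z/73Z)^×, its order divides φ(73) = 73 − 1 = 72 = 2^3 · 3^2.
Divisors of 72: 1, 2, 3, 4, 6, 8, 9, 12, 18, 24, 36, 72.
Check 39^d mod 73 for each divisor in increasing order:
39^1 ≡ 39 (mod 73)
39^2 ≡ 61 (mod 73)
39^3 ≡ 43 (mod 73)
39^4 ≡ 71 (mod 73)
39^6 ≡ 24 (mod 73)
39^8 ≡ 4 (mod 73)
39^9 ≡ 10 (mod 73)
39^12 ≡ 65 (mod 73)
39^18 ≡ 27 (mod 73)
39^24 ≡ 64 (mod 73)
39^36 ≡ 72 (mod 73)
39^72 ≡ 1 (mod 73) ✓
The smallest such exponent is 72, so the order of 39 is 72.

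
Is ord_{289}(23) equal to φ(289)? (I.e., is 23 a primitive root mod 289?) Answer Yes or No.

φ(289) = φ(17^2) = 17·(17−1) = 272 = 2^4 · 17.
23 is a primitive root mod 289 iff 23^(φ(289)/q) ≢ 1 for every prime q | φ(289), i.e. q ∈ {2, 17}.
23^136 ≡ 288 (mod 289)  [q = 2: ≢ 1 ✓]
23^16 ≡ 52 (mod 289)  [q = 17: ≢ 1 ✓]
None equal 1, so ord_289(23) = 272: 23 is a primitive root.

Yes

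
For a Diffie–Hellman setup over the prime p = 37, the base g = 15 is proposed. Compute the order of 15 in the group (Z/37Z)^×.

36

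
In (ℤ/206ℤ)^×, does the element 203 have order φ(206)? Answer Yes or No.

No

φ(206) = φ(2)·φ(103) = 1·102 = 102 = 2 · 3 · 17.
Test 203^(102/q) mod 206 for each prime factor q of 102:
203^51 ≡ 1 (mod 206)  [q = 2: ≡ 1 ✗]
203^34 ≡ 1 (mod 206)  [q = 3: ≡ 1 ✗]
203^6 ≡ 111 (mod 206)  [q = 17: ≢ 1 ✓]
Since 203^51 ≡ 1, the order of 203 divides 51 < 102, so 203 is not a primitive root.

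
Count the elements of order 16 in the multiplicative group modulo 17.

8

φ(17) = 17 − 1 = 16 = 2^4.
(Z/17Z)^× is cyclic (|G| = 16); a cyclic group of order m has exactly φ(d) elements of each order d | m, and none otherwise.
16 = 2^4 divides 16, and φ(16) = 8.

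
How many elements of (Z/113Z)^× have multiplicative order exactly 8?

4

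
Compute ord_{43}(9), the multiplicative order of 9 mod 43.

The order of 9 must divide φ(43) = 43 − 1 = 42 = 2 · 3 · 7.
Divisors of 42: 1, 2, 3, 6, 7, 14, 21, 42.
Evaluate successive powers at the divisors of 42:
9^1 ≡ 9 (mod 43)
9^2 ≡ 38 (mod 43)
9^3 ≡ 41 (mod 43)
9^6 ≡ 4 (mod 43)
9^7 ≡ 36 (mod 43)
9^14 ≡ 6 (mod 43)
9^21 ≡ 1 (mod 43) ✓
Hence ord(9) = 21.

21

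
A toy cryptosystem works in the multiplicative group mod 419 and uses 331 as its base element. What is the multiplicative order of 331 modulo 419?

418

ord(331) | φ(419) = 419 − 1 = 418 = 2 · 11 · 19.
Divisors of 418: 1, 2, 11, 19, 22, 38, 209, 418.
Check 331^d mod 419 for each divisor in increasing order:
331^1 ≡ 331
331^2 ≡ 202
331^11 ≡ 90
331^19 ≡ 317
331^22 ≡ 139
331^38 ≡ 348
331^209 ≡ 418
331^418 ≡ 1
Therefore the multiplicative order of 331 modulo 419 is 418.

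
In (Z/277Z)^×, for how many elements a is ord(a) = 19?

0

φ(277) = 277 − 1 = 276 = 2^2 · 3 · 23.
(Z/277Z)^× is cyclic (|G| = 276); a cyclic group of order m has exactly φ(d) elements of each order d | m, and none otherwise.
19 does not divide 276, so no element of (Z/277Z)^× has order 19.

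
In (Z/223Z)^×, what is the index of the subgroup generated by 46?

1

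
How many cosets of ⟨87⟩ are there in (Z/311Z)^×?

5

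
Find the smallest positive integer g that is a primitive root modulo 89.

3

φ(89) = 89 − 1 = 88 = 2^3 · 11.
Test candidates g = 2, 3, … against the prime factors q ∈ {2, 11} of φ(89): g is a generator iff g^(88/q) ≢ 1 for every such q.
g = 2: 2^44 ≡ 1 — hits 1, so not a primitive root.
g = 3: 3^44 ≡ 88; 3^8 ≡ 64 — none is 1, so 3 is a primitive root.
So 3 is the smallest generator of (Z/89Z)^×.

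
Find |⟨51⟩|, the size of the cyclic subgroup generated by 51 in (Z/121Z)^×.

Since 51 ∈ (Z/121Z)^×, its order divides φ(121) = φ(11^2) = 11·(11−1) = 110 = 2 · 5 · 11.
Divisors of 110: 1, 2, 5, 10, 11, 22, 55, 110.
Compute 51^d (mod 121) for the divisors d until we hit 1:
51^1 ≡ 51
51^2 ≡ 60
51^5 ≡ 43
51^10 ≡ 34
51^11 ≡ 40
51^22 ≡ 27
51^55 ≡ 120
51^110 ≡ 1
So ord_121(51) = 110.

110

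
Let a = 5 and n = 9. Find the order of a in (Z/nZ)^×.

6

ord(5) | φ(9) = φ(3^2) = 3·(3−1) = 6 = 2 · 3.
Divisors of 6: 1, 2, 3, 6.
Test each divisor d:
5^1 ≡ 5 (mod 9)
5^2 ≡ 7 (mod 9)
5^3 ≡ 8 (mod 9)
5^6 ≡ 1 (mod 9) ✓
The smallest such exponent is 6, so the order of 5 is 6.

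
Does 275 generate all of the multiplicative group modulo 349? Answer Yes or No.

φ(349) = 349 − 1 = 348 = 2^2 · 3 · 29.
275 is a primitive root mod 349 iff 275^(φ(349)/q) ≢ 1 for every prime q | φ(349), i.e. q ∈ {2, 3, 29}.
275^174 ≡ 348 (mod 349)  [q = 2: ≢ 1 ✓]
275^116 ≡ 226 (mod 349)  [q = 3: ≢ 1 ✓]
275^12 ≡ 274 (mod 349)  [q = 29: ≢ 1 ✓]
Every test exponent gives a nontrivial residue, hence 275 generates the full group.

Yes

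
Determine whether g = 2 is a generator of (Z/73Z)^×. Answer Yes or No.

φ(73) = 73 − 1 = 72 = 2^3 · 3^2.
2 is a primitive root mod 73 iff 2^(φ(73)/q) ≢ 1 for every prime q | φ(73), i.e. q ∈ {2, 3}.
2^36 ≡ 1 (mod 73)  [q = 2: ≡ 1 ✗]
2^24 ≡ 64 (mod 73)  [q = 3: ≢ 1 ✓]
Since 2^36 ≡ 1, the order of 2 divides 36 < 72, so 2 is not a primitive root.

No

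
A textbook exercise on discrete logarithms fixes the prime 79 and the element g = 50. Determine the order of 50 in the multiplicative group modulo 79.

39

ord(50) | φ(79) = 79 − 1 = 78 = 2 · 3 · 13.
Divisors of 78: 1, 2, 3, 6, 13, 26, 39, 78.
Evaluate successive powers at the divisors of 78:
50^1 ≡ 50 (mod 79)
50^2 ≡ 51 (mod 79)
50^3 ≡ 22 (mod 79)
50^6 ≡ 10 (mod 79)
50^13 ≡ 23 (mod 79)
50^26 ≡ 55 (mod 79)
50^39 ≡ 1 (mod 79) ✓
The smallest such exponent is 39, so the order of 50 is 39.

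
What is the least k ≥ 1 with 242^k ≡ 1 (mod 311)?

ord(242) | φ(311) = 311 − 1 = 310 = 2 · 5 · 31.
Divisors of 310: 1, 2, 5, 10, 31, 62, 155, 310.
Test each divisor d:
242^1 ≡ 242 (mod 311)
242^2 ≡ 96 (mod 311)
242^5 ≡ 91 (mod 311)
242^10 ≡ 195 (mod 311)
242^31 ≡ 36 (mod 311)
242^62 ≡ 52 (mod 311)
242^155 ≡ 1 (mod 311) ✓
Hence ord(242) = 155.

155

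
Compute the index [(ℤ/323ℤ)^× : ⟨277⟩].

6

By Lagrange's theorem, ord_323(277) divides φ(323) = φ(17·19) = (17−1)·(19−1) = 16·18 = 288 = 2^5 · 3^2.
Divisors of 288: 1, 2, 3, 4, 6, 8, 9, 12, 16, 18, 24, 32, 36, 48, 72, 96, 144, 288.
Evaluate successive powers at the divisors of 288:
277^1 ≡ 277 (mod 323)
277^2 ≡ 178 (mod 323)
277^3 ≡ 210 (mod 323)
277^4 ≡ 30 (mod 323)
277^6 ≡ 172 (mod 323)
277^8 ≡ 254 (mod 323)
277^9 ≡ 267 (mod 323)
277^12 ≡ 191 (mod 323)
277^16 ≡ 239 (mod 323)
277^18 ≡ 229 (mod 323)
277^24 ≡ 305 (mod 323)
277^32 ≡ 273 (mod 323)
277^36 ≡ 115 (mod 323)
277^48 ≡ 1 (mod 323) ✓
So ord_323(277) = 48, hence |⟨277⟩| = 48.
Index = |(Z/323Z)^×| / |⟨277⟩| = 288 / 48 = 6.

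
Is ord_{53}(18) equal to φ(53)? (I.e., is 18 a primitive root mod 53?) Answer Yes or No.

φ(53) = 53 − 1 = 52 = 2^2 · 13.
18 is a primitive root mod 53 iff 18^(φ(53)/q) ≢ 1 for every prime q | φ(53), i.e. q ∈ {2, 13}.
18^26 ≡ 52 (mod 53)  [q = 2: ≢ 1 ✓]
18^4 ≡ 36 (mod 53)  [q = 13: ≢ 1 ✓]
Every test exponent gives a nontrivial residue, hence 18 generates the full group.

Yes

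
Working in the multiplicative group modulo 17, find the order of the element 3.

16

ord(3) | φ(17) = 17 − 1 = 16 = 2^4.
Divisors of 16: 1, 2, 4, 8, 16.
Test each divisor d:
3^1 ≡ 3 (mod 17)
3^2 ≡ 9 (mod 17)
3^4 ≡ 13 (mod 17)
3^8 ≡ 16 (mod 17)
3^16 ≡ 1 (mod 17) ✓
Therefore the multiplicative order of 3 modulo 17 is 16.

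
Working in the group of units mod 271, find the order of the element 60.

ord(60) | φ(271) = 271 − 1 = 270 = 2 · 3^3 · 5.
Divisors of 270: 1, 2, 3, 5, 6, 9, 10, 15, 18, 27, 30, 45, 54, 90, 135, 270.
Compute 60^d (mod 271) for the divisors d until we hit 1:
60^1 ≡ 60 (mod 271)
60^2 ≡ 77 (mod 271)
60^3 ≡ 13 (mod 271)
60^5 ≡ 188 (mod 271)
60^6 ≡ 169 (mod 271)
60^9 ≡ 29 (mod 271)
60^10 ≡ 114 (mod 271)
60^15 ≡ 23 (mod 271)
60^18 ≡ 28 (mod 271)
60^27 ≡ 270 (mod 271)
60^30 ≡ 258 (mod 271)
60^45 ≡ 243 (mod 271)
60^54 ≡ 1 (mod 271) ✓
Therefore the multiplicative order of 60 modulo 271 is 54.

54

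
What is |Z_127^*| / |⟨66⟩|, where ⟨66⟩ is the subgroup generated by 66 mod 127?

By Lagrange's theorem, ord_127(66) divides φ(127) = 127 − 1 = 126 = 2 · 3^2 · 7.
Divisors of 126: 1, 2, 3, 6, 7, 9, 14, 18, 21, 42, 63, 126.
Evaluate successive powers at the divisors of 126:
66^1 ≡ 66 (mod 127)
66^2 ≡ 38 (mod 127)
66^3 ≡ 95 (mod 127)
66^6 ≡ 8 (mod 127)
66^7 ≡ 20 (mod 127)
66^9 ≡ 125 (mod 127)
66^14 ≡ 19 (mod 127)
66^18 ≡ 4 (mod 127)
66^21 ≡ 126 (mod 127)
66^42 ≡ 1 (mod 127) ✓
So ord_127(66) = 42, hence |⟨66⟩| = 42.
The index is φ(127) / ord(66) = 126 / 42 = 3.

3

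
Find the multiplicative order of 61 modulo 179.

By Lagrange's theorem, ord_179(61) divides φ(179) = 179 − 1 = 178 = 2 · 89.
Divisors of 178: 1, 2, 89, 178.
Test each divisor d:
61^1 ≡ 61 (mod 179)
61^2 ≡ 141 (mod 179)
61^89 ≡ 1 (mod 179) ✓
Hence ord(61) = 89.

89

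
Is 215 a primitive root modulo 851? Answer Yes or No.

No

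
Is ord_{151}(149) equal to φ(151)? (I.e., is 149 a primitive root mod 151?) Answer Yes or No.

φ(151) = 151 − 1 = 150 = 2 · 3 · 5^2.
Test 149^(150/q) mod 151 for each prime factor q of 150:
149^75 ≡ 150 (mod 151)  [q = 2: ≢ 1 ✓]
149^50 ≡ 32 (mod 151)  [q = 3: ≢ 1 ✓]
149^30 ≡ 1 (mod 151)  [q = 5: ≡ 1 ✗]
Since 149^30 ≡ 1, the order of 149 divides 30 < 150, so 149 is not a primitive root.

No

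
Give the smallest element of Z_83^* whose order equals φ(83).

2

φ(83) = 83 − 1 = 82 = 2 · 41.
Test candidates g = 2, 3, … against the prime factors q ∈ {2, 41} of φ(83): g is a generator iff g^(82/q) ≢ 1 for every such q.
g = 2: 2^41 ≡ 82; 2^2 ≡ 4 — none is 1, so 2 is a primitive root.
Hence the least primitive root of 83 is 2.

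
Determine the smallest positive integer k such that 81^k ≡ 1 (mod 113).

The order of 81 must divide φ(113) = 113 − 1 = 112 = 2^4 · 7.
Divisors of 112: 1, 2, 4, 7, 8, 14, 16, 28, 56, 112.
Compute 81^d (mod 113) for the divisors d until we hit 1:
81^1 ≡ 81 (mod 113)
81^2 ≡ 7 (mod 113)
81^4 ≡ 49 (mod 113)
81^7 ≡ 98 (mod 113)
81^8 ≡ 28 (mod 113)
81^14 ≡ 112 (mod 113)
81^16 ≡ 106 (mod 113)
81^28 ≡ 1 (mod 113) ✓
Hence ord(81) = 28.

28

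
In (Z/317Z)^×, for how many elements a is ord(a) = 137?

0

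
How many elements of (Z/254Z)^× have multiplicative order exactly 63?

36

φ(254) = φ(2)·φ(127) = 1·126 = 126 = 2 · 3^2 · 7.
(Z/254Z)^× is cyclic (|G| = 126); a cyclic group of order m has exactly φ(d) elements of each order d | m, and none otherwise.
63 = 3^2 · 7 divides 126, and φ(63) = 36.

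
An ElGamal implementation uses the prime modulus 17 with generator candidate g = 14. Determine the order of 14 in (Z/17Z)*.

16

The order of 14 must divide φ(17) = 17 − 1 = 16 = 2^4.
Divisors of 16: 1, 2, 4, 8, 16.
Test each divisor d:
14^1 ≡ 14 (mod 17)
14^2 ≡ 9 (mod 17)
14^4 ≡ 13 (mod 17)
14^8 ≡ 16 (mod 17)
14^16 ≡ 1 (mod 17) ✓
Hence ord(14) = 16.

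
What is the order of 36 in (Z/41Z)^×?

20

By Lagrange's theorem, ord_41(36) divides φ(41) = 41 − 1 = 40 = 2^3 · 5.
Divisors of 40: 1, 2, 4, 5, 8, 10, 20, 40.
Check 36^d mod 41 for each divisor in increasing order:
36^1 ≡ 36
36^2 ≡ 25
36^4 ≡ 10
36^5 ≡ 32
36^8 ≡ 18
36^10 ≡ 40
36^20 ≡ 1
The smallest such exponent is 20, so the order of 36 is 20.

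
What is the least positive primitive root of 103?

5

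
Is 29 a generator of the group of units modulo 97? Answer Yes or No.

φ(97) = 97 − 1 = 96 = 2^5 · 3.
Test 29^(96/q) mod 97 for each prime factor q of 96:
29^48 ≡ 96 (mod 97)  [q = 2: ≢ 1 ✓]
29^32 ≡ 35 (mod 97)  [q = 3: ≢ 1 ✓]
Every test exponent gives a nontrivial residue, hence 29 generates the full group.

Yes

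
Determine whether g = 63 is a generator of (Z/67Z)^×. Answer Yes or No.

Yes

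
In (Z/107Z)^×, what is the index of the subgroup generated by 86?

2

ord(86) | φ(107) = 107 − 1 = 106 = 2 · 53.
Divisors of 106: 1, 2, 53, 106.
Evaluate successive powers at the divisors of 106:
86^1 ≡ 86
86^2 ≡ 13
86^53 ≡ 1
Thus |⟨86⟩| = ord(86) = 53.
The index is φ(107) / ord(86) = 106 / 53 = 2.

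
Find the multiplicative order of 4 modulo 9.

The order of 4 must divide φ(9) = φ(3^2) = 3·(3−1) = 6 = 2 · 3.
Divisors of 6: 1, 2, 3, 6.
Compute 4^d (mod 9) for the divisors d until we hit 1:
4^1 ≡ 4 (mod 9)
4^2 ≡ 7 (mod 9)
4^3 ≡ 1 (mod 9) ✓
So ord_9(4) = 3.

3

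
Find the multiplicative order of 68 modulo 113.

112

By Lagrange's theorem, ord_113(68) divides φ(113) = 113 − 1 = 112 = 2^4 · 7.
Divisors of 112: 1, 2, 4, 7, 8, 14, 16, 28, 56, 112.
Evaluate successive powers at the divisors of 112:
68^1 ≡ 68 (mod 113)
68^2 ≡ 104 (mod 113)
68^4 ≡ 81 (mod 113)
68^7 ≡ 35 (mod 113)
68^8 ≡ 7 (mod 113)
68^14 ≡ 95 (mod 113)
68^16 ≡ 49 (mod 113)
68^28 ≡ 98 (mod 113)
68^56 ≡ 112 (mod 113)
68^112 ≡ 1 (mod 113) ✓
The smallest such exponent is 112, so the order of 68 is 112.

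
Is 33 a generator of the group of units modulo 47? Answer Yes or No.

φ(47) = 47 − 1 = 46 = 2 · 23.
Test 33^(46/q) mod 47 for each prime factor q of 46:
33^23 ≡ 46 (mod 47)  [q = 2: ≢ 1 ✓]
33^2 ≡ 8 (mod 47)  [q = 23: ≢ 1 ✓]
Every test exponent gives a nontrivial residue, hence 33 generates the full group.

Yes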